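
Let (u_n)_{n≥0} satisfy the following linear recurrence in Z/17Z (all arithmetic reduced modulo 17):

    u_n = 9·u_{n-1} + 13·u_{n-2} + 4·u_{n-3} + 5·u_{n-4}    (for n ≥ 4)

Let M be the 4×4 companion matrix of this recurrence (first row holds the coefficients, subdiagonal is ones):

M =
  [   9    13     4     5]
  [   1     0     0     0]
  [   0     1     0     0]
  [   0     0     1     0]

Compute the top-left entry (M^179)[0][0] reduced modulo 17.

0

(M^179)[0][0] is the top entry after applying M 179 times to the unit state (1, 0, 0, 0). Equivalently it is h_{182} for the auxiliary sequence (h_n) obeying the same recurrence with h_3 = 1 and h_i = 0 for 0 ≤ i < 3:
h_4 = 9·1 + 13·0 + 4·0 + 5·0 = 9
h_5 = 9·9 + 13·1 + 4·0 + 5·0 = 9
h_6 = 9·9 + 13·9 + 4·1 + 5·0 = 15
h_7 = 9·15 + 13·9 + 4·9 + 5·1 = 4
h_8 = 9·4 + 13·15 + 4·9 + 5·9 = 6
h_9 = 9·6 + 13·4 + 4·15 + 5·9 = 7
Continuing the recurrence:
  h_10 = 11;  h_11 = 13;  h_12 = 12;  h_13 = 16;  h_14 = 16;  h_15 = 6
  h_16 = 12;  h_17 = 7;  h_18 = 0;  h_19 = 16;  h_20 = 11;  h_21 = 2
  h_22 = 4;  h_23 = 16;  h_24 = 4;  h_25 = 15;  h_26 = 16;  h_27 = 10
  h_28 = 4;  h_29 = 16;  h_30 = 10;  h_31 = 7;  h_32 = 5;  h_33 = 1
  h_34 = 16;  h_35 = 8;  h_36 = 3;  h_37 = 13;  h_38 = 13;  h_39 = 15
  h_40 = 14;  h_41 = 13;  h_42 = 16;  h_43 = 2;  h_44 = 8;  h_45 = 6
  h_46 = 8;  h_47 = 5;  h_48 = 9;  h_49 = 4;  h_50 = 9;  h_51 = 7
  h_52 = 3;  h_53 = 4;  h_54 = 12;  h_55 = 3;  h_56 = 10;  h_57 = 10
  h_58 = 3;  h_59 = 8;  h_60 = 14;  h_61 = 3;  h_62 = 1;  h_63 = 8
  h_64 = 14;  h_65 = 11;  h_66 = 12;  h_67 = 7;  h_68 = 10;  h_69 = 12
  h_70 = 3;  h_71 = 3;  h_72 = 11;  h_73 = 6;  h_74 = 3;  h_75 = 11
  h_76 = 13;  h_77 = 13;  h_78 = 5;  h_79 = 15;  h_80 = 11;  h_81 = 5
  h_82 = 1;  h_83 = 6;  h_84 = 6;  h_85 = 8;  h_86 = 9;  h_87 = 1
  h_88 = 1;  h_89 = 13;  h_90 = 9;  h_91 = 4;  h_92 = 6;  h_93 = 3
  h_94 = 13;  h_95 = 13;  h_96 = 5;  h_97 = 9;  h_98 = 8;  h_99 = 2
  h_100 = 13;  h_101 = 16;  h_102 = 4;  h_103 = 0;  h_104 = 11;  h_105 = 8
  h_106 = 14;  h_107 = 2;  h_108 = 15;  h_109 = 2;  h_110 = 2;  h_111 = 12
  h_112 = 13;  h_113 = 2;  h_114 = 7;  h_115 = 14;  h_116 = 1;  h_117 = 8
  h_118 = 6;  h_119 = 11;  h_120 = 10;  h_121 = 8;  h_122 = 4;  h_123 = 14
  h_124 = 5;  h_125 = 11;  h_126 = 2;  h_127 = 13;  h_128 = 8;  h_129 = 15
  h_130 = 12;  h_131 = 9;  h_132 = 14;  h_133 = 9;  h_134 = 2;  h_135 = 15
  h_136 = 12;  h_137 = 16;  h_138 = 13;  h_139 = 6;  h_140 = 7;  h_141 = 1
  h_142 = 2;  h_143 = 4;  h_144 = 16;  h_145 = 5;  h_146 = 7;  h_147 = 8
  h_148 = 8;  h_149 = 8;  h_150 = 5;  h_151 = 0;  h_152 = 1;  h_153 = 1
  h_154 = 13;  h_155 = 15;  h_156 = 7;  h_157 = 9;  h_158 = 8;  h_159 = 3
  h_160 = 15;  h_161 = 13;  h_162 = 7;  h_163 = 1;  h_164 = 6;  h_165 = 7
  h_166 = 10;  h_167 = 6;  h_168 = 4;  h_169 = 2;  h_170 = 8;  h_171 = 8
  h_172 = 0;  h_173 = 10;  h_174 = 9;  h_175 = 13;  h_176 = 2;  h_177 = 1
  h_178 = 13;  h_179 = 16;  h_180 = 4
h_181 = 9·4 + 13·16 + 4·13 + 5·1 = 12
h_182 = 9·12 + 13·4 + 4·16 + 5·13 = 0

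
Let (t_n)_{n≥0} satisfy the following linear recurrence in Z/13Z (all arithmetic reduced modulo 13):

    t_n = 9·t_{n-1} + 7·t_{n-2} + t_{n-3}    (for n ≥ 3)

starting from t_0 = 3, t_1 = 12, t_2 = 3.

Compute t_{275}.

t_3 = 9·3 + 7·12 + 1·3 = 10
t_4 = 9·10 + 7·3 + 1·12 = 6
t_5 = 9·6 + 7·10 + 1·3 = 10
t_6 = 9·10 + 7·6 + 1·10 = 12
t_7 = 9·12 + 7·10 + 1·6 = 2
t_8 = 9·2 + 7·12 + 1·10 = 8
Continuing the recurrence:
  t_9 = 7;  t_10 = 4;  t_11 = 2;  t_12 = 1;  t_13 = 1;  t_14 = 5
  t_15 = 1;  t_16 = 6;  t_17 = 1;  t_18 = 0;  t_19 = 0;  t_20 = 1
  t_21 = 9;  t_22 = 10;  t_23 = 11;  t_24 = 9;  t_25 = 12;  t_26 = 0
  t_27 = 2;  t_28 = 4;  t_29 = 11;  t_30 = 12;  t_31 = 7;  t_32 = 2
  t_33 = 1;  t_34 = 4;  t_35 = 6;  t_36 = 5;  t_37 = 0;  t_38 = 2
  t_39 = 10;  t_40 = 0;  t_41 = 7;  t_42 = 8;  t_43 = 4;  t_44 = 8
  t_45 = 4;  t_46 = 5;  t_47 = 3;  t_48 = 1;  t_49 = 9;  t_50 = 0
  t_51 = 12;  t_52 = 0;  t_53 = 6;  t_54 = 1;  t_55 = 12;  t_56 = 4
  t_57 = 4;  t_58 = 11;  t_59 = 1;  t_60 = 12;  t_61 = 9;  t_62 = 10
  t_63 = 9;  t_64 = 4;  t_65 = 5;  t_66 = 4;  t_67 = 10;  t_68 = 6
  t_69 = 11;  t_70 = 8;  t_71 = 12;  t_72 = 6;  t_73 = 3;  t_74 = 3
  t_75 = 2;  t_76 = 3;  t_77 = 5;  t_78 = 3;  t_79 = 0;  t_80 = 0
  t_81 = 3;  t_82 = 1;  t_83 = 4;  t_84 = 7;  t_85 = 1;  t_86 = 10
  t_87 = 0;  t_88 = 6;  t_89 = 12;  t_90 = 7;  t_91 = 10;  t_92 = 8
  t_93 = 6;  t_94 = 3;  t_95 = 12;  t_96 = 5;  t_97 = 2;  t_98 = 0
  t_99 = 6;  t_100 = 4;  t_101 = 0;  t_102 = 8;  t_103 = 11;  t_104 = 12
  t_105 = 11;  t_106 = 12;  t_107 = 2;  t_108 = 9;  t_109 = 3;  t_110 = 1
  t_111 = 0;  t_112 = 10;  t_113 = 0;  t_114 = 5;  t_115 = 3;  t_116 = 10
  t_117 = 12;  t_118 = 12;  t_119 = 7;  t_120 = 3;  t_121 = 10;  t_122 = 1
  t_123 = 4;  t_124 = 1;  t_125 = 12;  t_126 = 2;  t_127 = 12;  t_128 = 4
  t_129 = 5;  t_130 = 7;  t_131 = 11;  t_132 = 10;  t_133 = 5;  t_134 = 9
  t_135 = 9;  t_136 = 6;  t_137 = 9;  t_138 = 2;  t_139 = 9;  t_140 = 0
  t_141 = 0;  t_142 = 9;  t_143 = 3;  t_144 = 12;  t_145 = 8;  t_146 = 3
  t_147 = 4;  t_148 = 0;  t_149 = 5;  t_150 = 10;  t_151 = 8;  t_152 = 4
  t_153 = 11;  t_154 = 5;  t_155 = 9;  t_156 = 10;  t_157 = 2;  t_158 = 6
  t_159 = 0;  t_160 = 5;  t_161 = 12;  t_162 = 0;  t_163 = 11;  t_164 = 7
  t_165 = 10;  t_166 = 7;  t_167 = 10;  t_168 = 6;  t_169 = 1;  t_170 = 9
  t_171 = 3;  t_172 = 0;  t_173 = 4;  t_174 = 0;  t_175 = 2;  t_176 = 9
  t_177 = 4;  t_178 = 10;  t_179 = 10;  t_180 = 8;  t_181 = 9;  t_182 = 4
  t_183 = 3;  t_184 = 12;  t_185 = 3;  t_186 = 10;  t_187 = 6;  t_188 = 10
  t_189 = 12;  t_190 = 2;  t_191 = 8;  t_192 = 7;  t_193 = 4;  t_194 = 2
  t_195 = 1;  t_196 = 1;  t_197 = 5;  t_198 = 1;  t_199 = 6;  t_200 = 1
  t_201 = 0;  t_202 = 0;  t_203 = 1;  t_204 = 9;  t_205 = 10;  t_206 = 11
  t_207 = 9;  t_208 = 12;  t_209 = 0;  t_210 = 2;  t_211 = 4;  t_212 = 11
  t_213 = 12;  t_214 = 7;  t_215 = 2;  t_216 = 1;  t_217 = 4;  t_218 = 6
  t_219 = 5;  t_220 = 0;  t_221 = 2;  t_222 = 10;  t_223 = 0;  t_224 = 7
  t_225 = 8;  t_226 = 4;  t_227 = 8;  t_228 = 4;  t_229 = 5;  t_230 = 3
  t_231 = 1;  t_232 = 9;  t_233 = 0;  t_234 = 12;  t_235 = 0;  t_236 = 6
  t_237 = 1;  t_238 = 12;  t_239 = 4;  t_240 = 4;  t_241 = 11;  t_242 = 1
  t_243 = 12;  t_244 = 9;  t_245 = 10;  t_246 = 9;  t_247 = 4;  t_248 = 5
  t_249 = 4;  t_250 = 10;  t_251 = 6;  t_252 = 11;  t_253 = 8;  t_254 = 12
  t_255 = 6;  t_256 = 3;  t_257 = 3;  t_258 = 2;  t_259 = 3;  t_260 = 5
  t_261 = 3;  t_262 = 0;  t_263 = 0;  t_264 = 3;  t_265 = 1;  t_266 = 4
  t_267 = 7;  t_268 = 1;  t_269 = 10;  t_270 = 0;  t_271 = 6;  t_272 = 12
  t_273 = 7
t_274 = 9·7 + 7·12 + 1·6 = 10
t_275 = 9·10 + 7·7 + 1·12 = 8

8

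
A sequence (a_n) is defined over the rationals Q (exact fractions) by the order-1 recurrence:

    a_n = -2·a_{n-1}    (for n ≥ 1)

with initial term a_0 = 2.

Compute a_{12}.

a_1 = -2·2 = -4
a_2 = -2·-4 = 8
a_3 = -2·8 = -16
a_4 = -2·-16 = 32
a_5 = -2·32 = -64
a_6 = -2·-64 = 128
a_7 = -2·128 = -256
a_8 = -2·-256 = 512
a_9 = -2·512 = -1024
a_10 = -2·-1024 = 2048
a_11 = -2·2048 = -4096
a_12 = -2·-4096 = 8192

8192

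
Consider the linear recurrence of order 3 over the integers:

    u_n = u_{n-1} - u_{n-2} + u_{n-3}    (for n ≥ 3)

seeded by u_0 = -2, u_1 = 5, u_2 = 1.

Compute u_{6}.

1

u_3 = 1·1 + -1·5 + 1·-2 = -6
u_4 = 1·-6 + -1·1 + 1·5 = -2
u_5 = 1·-2 + -1·-6 + 1·1 = 5
u_6 = 1·5 + -1·-2 + 1·-6 = 1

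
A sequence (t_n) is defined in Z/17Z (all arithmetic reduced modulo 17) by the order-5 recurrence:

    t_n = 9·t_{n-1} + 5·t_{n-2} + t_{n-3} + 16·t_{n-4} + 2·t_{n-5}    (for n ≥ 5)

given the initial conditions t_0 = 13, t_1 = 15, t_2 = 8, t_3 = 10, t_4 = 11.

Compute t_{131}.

8

t_5 = 9·11 + 5·10 + 1·8 + 16·15 + 2·13 = 15
t_6 = 9·15 + 5·11 + 1·10 + 16·8 + 2·15 = 1
t_7 = 9·1 + 5·15 + 1·11 + 16·10 + 2·8 = 16
t_8 = 9·16 + 5·1 + 1·15 + 16·11 + 2·10 = 3
t_9 = 9·3 + 5·16 + 1·1 + 16·15 + 2·11 = 13
t_10 = 9·13 + 5·3 + 1·16 + 16·1 + 2·15 = 7
Continuing the recurrence:
  t_11 = 15;  t_12 = 8;  t_13 = 11;  t_14 = 3;  t_15 = 4;  t_16 = 16
  t_17 = 2;  t_18 = 2;  t_19 = 12;  t_20 = 10;  t_21 = 12;  t_22 = 2
  t_23 = 12;  t_24 = 8;  t_25 = 6;  t_26 = 9;  t_27 = 9;  t_28 = 12
  t_29 = 2;  t_30 = 5;  t_31 = 8;  t_32 = 3;  t_33 = 9;  t_34 = 1
  t_35 = 8;  t_36 = 14;  t_37 = 11;  t_38 = 7;  t_39 = 7;  t_40 = 9
  t_41 = 4;  t_42 = 1;  t_43 = 11;  t_44 = 11;  t_45 = 16;  t_46 = 13
  t_47 = 12;  t_48 = 13;  t_49 = 9;  t_50 = 7;  t_51 = 16;  t_52 = 12
  t_53 = 8;  t_54 = 6;  t_55 = 2;  t_56 = 8;  t_57 = 2;  t_58 = 2
  t_59 = 12;  t_60 = 14;  t_61 = 15;  t_62 = 15;  t_63 = 12;  t_64 = 4
  t_65 = 5;  t_66 = 7;  t_67 = 8;  t_68 = 13;  t_69 = 14;  t_70 = 15
  t_71 = 3;  t_72 = 0;  t_73 = 8;  t_74 = 3;  t_75 = 9;  t_76 = 8
  t_77 = 10;  t_78 = 16;  t_79 = 12;  t_80 = 4;  t_81 = 16;  t_82 = 10
  t_83 = 7;  t_84 = 13;  t_85 = 1;  t_86 = 1;  t_87 = 6;  t_88 = 10
  t_89 = 10;  t_90 = 11;  t_91 = 2;  t_92 = 0;  t_93 = 14;  t_94 = 1
  t_95 = 14;  t_96 = 13;  t_97 = 4;  t_98 = 6;  t_99 = 7;  t_100 = 10
  t_101 = 0;  t_102 = 8;  t_103 = 2;  t_104 = 11;  t_105 = 1;  t_106 = 7
  t_107 = 8;  t_108 = 16;  t_109 = 8;  t_110 = 2;  t_111 = 12;  t_112 = 7
  t_113 = 13;  t_114 = 8;  t_115 = 0;  t_116 = 2;  t_117 = 10;  t_118 = 16
  t_119 = 8;  t_120 = 7;  t_121 = 11;  t_122 = 10;  t_123 = 6;  t_124 = 5
  t_125 = 3;  t_126 = 2;  t_127 = 1;  t_128 = 12;  t_129 = 3
t_130 = 9·3 + 5·12 + 1·1 + 16·2 + 2·3 = 7
t_131 = 9·7 + 5·3 + 1·12 + 16·1 + 2·2 = 8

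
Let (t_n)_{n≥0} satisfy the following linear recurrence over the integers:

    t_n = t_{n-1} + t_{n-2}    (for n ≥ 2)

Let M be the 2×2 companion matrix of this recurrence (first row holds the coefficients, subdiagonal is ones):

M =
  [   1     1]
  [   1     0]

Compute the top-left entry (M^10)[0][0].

(M^10)[0][0] is the top entry after applying M 10 times to the unit state (1, 0). Equivalently it is h_{11} for the auxiliary sequence (h_n) obeying the same recurrence with h_1 = 1 and h_i = 0 for 0 ≤ i < 1:
h_2 = 1·1 + 1·0 = 1
h_3 = 1·1 + 1·1 = 2
h_4 = 1·2 + 1·1 = 3
h_5 = 1·3 + 1·2 = 5
h_6 = 1·5 + 1·3 = 8
h_7 = 1·8 + 1·5 = 13
h_8 = 1·13 + 1·8 = 21
h_9 = 1·21 + 1·13 = 34
h_10 = 1·34 + 1·21 = 55
h_11 = 1·55 + 1·34 = 89

89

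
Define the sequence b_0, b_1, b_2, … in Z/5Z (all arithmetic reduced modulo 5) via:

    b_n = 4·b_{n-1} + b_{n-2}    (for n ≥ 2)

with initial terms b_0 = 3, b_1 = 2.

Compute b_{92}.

b_2 = 4·2 + 1·3 = 1
b_3 = 4·1 + 1·2 = 1
b_4 = 4·1 + 1·1 = 0
b_5 = 4·0 + 1·1 = 1
b_6 = 4·1 + 1·0 = 4
b_7 = 4·4 + 1·1 = 2
b_8 = 4·2 + 1·4 = 2
b_9 = 4·2 + 1·2 = 0
b_10 = 4·0 + 1·2 = 2
b_11 = 4·2 + 1·0 = 3
b_12 = 4·3 + 1·2 = 4
b_13 = 4·4 + 1·3 = 4
b_14 = 4·4 + 1·4 = 0
b_15 = 4·0 + 1·4 = 4
b_16 = 4·4 + 1·0 = 1
b_17 = 4·1 + 1·4 = 3
b_18 = 4·3 + 1·1 = 3
b_19 = 4·3 + 1·3 = 0
b_20 = 4·0 + 1·3 = 3
b_21 = 4·3 + 1·0 = 2
(b_20, b_21) = (3, 2) = (b_0, b_1), so the sequence has period 20.
92 ≡ 12 (mod 20), hence b_92 = b_12 = 4.

4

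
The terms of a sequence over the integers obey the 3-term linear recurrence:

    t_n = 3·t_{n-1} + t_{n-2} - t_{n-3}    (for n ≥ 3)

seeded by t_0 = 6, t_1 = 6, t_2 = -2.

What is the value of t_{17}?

t_3 = 3·-2 + 1·6 + -1·6 = -6
t_4 = 3·-6 + 1·-2 + -1·6 = -26
t_5 = 3·-26 + 1·-6 + -1·-2 = -82
t_6 = 3·-82 + 1·-26 + -1·-6 = -266
t_7 = 3·-266 + 1·-82 + -1·-26 = -854
t_8 = 3·-854 + 1·-266 + -1·-82 = -2746
t_9 = 3·-2746 + 1·-854 + -1·-266 = -8826
t_10 = 3·-8826 + 1·-2746 + -1·-854 = -28370
t_11 = 3·-28370 + 1·-8826 + -1·-2746 = -91190
t_12 = 3·-91190 + 1·-28370 + -1·-8826 = -293114
t_13 = 3·-293114 + 1·-91190 + -1·-28370 = -942162
t_14 = 3·-942162 + 1·-293114 + -1·-91190 = -3028410
t_15 = 3·-3028410 + 1·-942162 + -1·-293114 = -9734278
t_16 = 3·-9734278 + 1·-3028410 + -1·-942162 = -31289082
t_17 = 3·-31289082 + 1·-9734278 + -1·-3028410 = -100573114

-100573114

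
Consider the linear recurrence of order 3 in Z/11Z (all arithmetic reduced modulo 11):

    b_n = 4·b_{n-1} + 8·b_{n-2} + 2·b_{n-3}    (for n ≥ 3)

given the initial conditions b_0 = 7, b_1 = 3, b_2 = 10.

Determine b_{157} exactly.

b_3 = 4·10 + 8·3 + 2·7 = 1
b_4 = 4·1 + 8·10 + 2·3 = 2
b_5 = 4·2 + 8·1 + 2·10 = 3
b_6 = 4·3 + 8·2 + 2·1 = 8
b_7 = 4·8 + 8·3 + 2·2 = 5
b_8 = 4·5 + 8·8 + 2·3 = 2
b_9 = 4·2 + 8·5 + 2·8 = 9
b_10 = 4·9 + 8·2 + 2·5 = 7
b_11 = 4·7 + 8·9 + 2·2 = 5
b_12 = 4·5 + 8·7 + 2·9 = 6
b_13 = 4·6 + 8·5 + 2·7 = 1
b_14 = 4·1 + 8·6 + 2·5 = 7
b_15 = 4·7 + 8·1 + 2·6 = 4
b_16 = 4·4 + 8·7 + 2·1 = 8
b_17 = 4·8 + 8·4 + 2·7 = 1
b_18 = 4·1 + 8·8 + 2·4 = 10
b_19 = 4·10 + 8·1 + 2·8 = 9
b_20 = 4·9 + 8·10 + 2·1 = 8
b_21 = 4·8 + 8·9 + 2·10 = 3
b_22 = 4·3 + 8·8 + 2·9 = 6
b_23 = 4·6 + 8·3 + 2·8 = 9
b_24 = 4·9 + 8·6 + 2·3 = 2
b_25 = 4·2 + 8·9 + 2·6 = 4
b_26 = 4·4 + 8·2 + 2·9 = 6
b_27 = 4·6 + 8·4 + 2·2 = 5
b_28 = 4·5 + 8·6 + 2·4 = 10
b_29 = 4·10 + 8·5 + 2·6 = 4
b_30 = 4·4 + 8·10 + 2·5 = 7
b_31 = 4·7 + 8·4 + 2·10 = 3
b_32 = 4·3 + 8·7 + 2·4 = 10
(b_30, b_31, b_32) = (7, 3, 10) = (b_0, b_1, b_2), so the sequence has period 30.
157 ≡ 7 (mod 30), hence b_157 = b_7 = 5.

5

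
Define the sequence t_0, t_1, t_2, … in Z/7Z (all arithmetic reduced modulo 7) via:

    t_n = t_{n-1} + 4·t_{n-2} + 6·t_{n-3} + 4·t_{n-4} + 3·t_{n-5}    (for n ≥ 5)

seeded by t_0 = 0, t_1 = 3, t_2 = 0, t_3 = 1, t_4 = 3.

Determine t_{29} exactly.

1

t_5 = 1·3 + 4·1 + 6·0 + 4·3 + 3·0 = 5
t_6 = 1·5 + 4·3 + 6·1 + 4·0 + 3·3 = 4
t_7 = 1·4 + 4·5 + 6·3 + 4·1 + 3·0 = 4
t_8 = 1·4 + 4·4 + 6·5 + 4·3 + 3·1 = 2
t_9 = 1·2 + 4·4 + 6·4 + 4·5 + 3·3 = 1
t_10 = 1·1 + 4·2 + 6·4 + 4·4 + 3·5 = 1
t_11 = 1·1 + 4·1 + 6·2 + 4·4 + 3·4 = 3
t_12 = 1·3 + 4·1 + 6·1 + 4·2 + 3·4 = 5
t_13 = 1·5 + 4·3 + 6·1 + 4·1 + 3·2 = 5
t_14 = 1·5 + 4·5 + 6·3 + 4·1 + 3·1 = 1
t_15 = 1·1 + 4·5 + 6·5 + 4·3 + 3·1 = 3
t_16 = 1·3 + 4·1 + 6·5 + 4·5 + 3·3 = 3
t_17 = 1·3 + 4·3 + 6·1 + 4·5 + 3·5 = 0
t_18 = 1·0 + 4·3 + 6·3 + 4·1 + 3·5 = 0
t_19 = 1·0 + 4·0 + 6·3 + 4·3 + 3·1 = 5
t_20 = 1·5 + 4·0 + 6·0 + 4·3 + 3·3 = 5
t_21 = 1·5 + 4·5 + 6·0 + 4·0 + 3·3 = 6
t_22 = 1·6 + 4·5 + 6·5 + 4·0 + 3·0 = 0
t_23 = 1·0 + 4·6 + 6·5 + 4·5 + 3·0 = 4
t_24 = 1·4 + 4·0 + 6·6 + 4·5 + 3·5 = 5
t_25 = 1·5 + 4·4 + 6·0 + 4·6 + 3·5 = 4
t_26 = 1·4 + 4·5 + 6·4 + 4·0 + 3·6 = 3
t_27 = 1·3 + 4·4 + 6·5 + 4·4 + 3·0 = 2
t_28 = 1·2 + 4·3 + 6·4 + 4·5 + 3·4 = 0
t_29 = 1·0 + 4·2 + 6·3 + 4·4 + 3·5 = 1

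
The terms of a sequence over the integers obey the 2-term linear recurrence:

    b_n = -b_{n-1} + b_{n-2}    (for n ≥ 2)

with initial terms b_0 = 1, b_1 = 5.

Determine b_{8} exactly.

b_2 = -1·5 + 1·1 = -4
b_3 = -1·-4 + 1·5 = 9
b_4 = -1·9 + 1·-4 = -13
b_5 = -1·-13 + 1·9 = 22
b_6 = -1·22 + 1·-13 = -35
b_7 = -1·-35 + 1·22 = 57
b_8 = -1·57 + 1·-35 = -92

-92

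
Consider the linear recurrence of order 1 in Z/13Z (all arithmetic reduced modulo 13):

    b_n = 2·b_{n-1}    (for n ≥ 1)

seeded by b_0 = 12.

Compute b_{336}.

12

b_1 = 2·12 = 11
b_2 = 2·11 = 9
b_3 = 2·9 = 5
b_4 = 2·5 = 10
b_5 = 2·10 = 7
b_6 = 2·7 = 1
b_7 = 2·1 = 2
b_8 = 2·2 = 4
b_9 = 2·4 = 8
b_10 = 2·8 = 3
b_11 = 2·3 = 6
b_12 = 2·6 = 12
(b_12) = (12) = (b_0), so the sequence has period 12.
336 ≡ 0 (mod 12), hence b_336 = b_0 = 12.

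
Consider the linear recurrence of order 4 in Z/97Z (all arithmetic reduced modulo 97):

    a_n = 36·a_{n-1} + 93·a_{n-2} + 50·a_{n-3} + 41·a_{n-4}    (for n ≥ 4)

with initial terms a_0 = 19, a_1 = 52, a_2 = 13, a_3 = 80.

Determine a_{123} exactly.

a_4 = 36·80 + 93·13 + 50·52 + 41·19 = 96
a_5 = 36·96 + 93·80 + 50·13 + 41·52 = 1
a_6 = 36·1 + 93·96 + 50·80 + 41·13 = 14
a_7 = 36·14 + 93·1 + 50·96 + 41·80 = 44
a_8 = 36·44 + 93·14 + 50·1 + 41·96 = 82
a_9 = 36·82 + 93·44 + 50·14 + 41·1 = 25
Continuing the recurrence:
  a_10 = 48;  a_11 = 63;  a_12 = 92;  a_13 = 83;  a_14 = 75;  a_15 = 45
  a_16 = 27;  a_17 = 88;  a_18 = 43;  a_19 = 26;  a_20 = 63;  a_21 = 65
  a_22 = 10;  a_23 = 48;  a_24 = 52;  a_25 = 92;  a_26 = 94;  a_27 = 18
  a_28 = 20;  a_29 = 2;  a_30 = 90;  a_31 = 23;  a_32 = 30;  a_33 = 41
  a_34 = 85;  a_35 = 4;  a_36 = 77;  a_37 = 54;  a_38 = 83;  a_39 = 93
  a_40 = 46;  a_41 = 82;  a_42 = 54;  a_43 = 66;  a_44 = 95;  a_45 = 3
  a_46 = 4;  a_47 = 22;  a_48 = 68;  a_49 = 64;  a_50 = 95;  a_51 = 94
  a_52 = 68;  a_53 = 37;  a_54 = 52;  a_55 = 54;  a_56 = 69;  a_57 = 80
  a_58 = 64;  a_59 = 82;  a_60 = 19;  a_61 = 46;  a_62 = 59;  a_63 = 44
  a_64 = 62;  a_65 = 5;  a_66 = 89;  a_67 = 37;  a_68 = 82;  a_69 = 87
  a_70 = 58;  a_71 = 82;  a_72 = 53;  a_73 = 93;  a_74 = 11;  a_75 = 22
  a_76 = 5;  a_77 = 90;  a_78 = 18;  a_79 = 82;  a_80 = 19;  a_81 = 96
  a_82 = 70;  a_83 = 46;  a_84 = 68;  a_85 = 0;  a_86 = 48;  a_87 = 30
  a_88 = 87;  a_89 = 77;  a_90 = 72;  a_91 = 7;  a_92 = 9;  a_93 = 69
  a_94 = 27;  a_95 = 75;  a_96 = 9;  a_97 = 32;  a_98 = 56;  a_99 = 78
  a_100 = 91;  a_101 = 92;  a_102 = 26;  a_103 = 71;  a_104 = 16;  a_105 = 29
  a_106 = 67;  a_107 = 90;  a_108 = 34;  a_109 = 68;  a_110 = 53;  a_111 = 42
  a_112 = 80;  a_113 = 2;  a_114 = 48;  a_115 = 70;  a_116 = 82;  a_117 = 13
  a_118 = 79;  a_119 = 62;  a_120 = 11;  a_121 = 72
a_122 = 36·72 + 93·11 + 50·62 + 41·79 = 60
a_123 = 36·60 + 93·72 + 50·11 + 41·62 = 17

17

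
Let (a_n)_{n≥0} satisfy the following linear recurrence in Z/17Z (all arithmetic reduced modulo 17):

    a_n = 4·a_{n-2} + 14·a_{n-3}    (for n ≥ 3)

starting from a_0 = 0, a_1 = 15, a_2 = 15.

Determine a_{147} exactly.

a_3 = 0·15 + 4·15 + 14·0 = 9
a_4 = 0·9 + 4·15 + 14·15 = 15
a_5 = 0·15 + 4·9 + 14·15 = 8
a_6 = 0·8 + 4·15 + 14·9 = 16
a_7 = 0·16 + 4·8 + 14·15 = 4
a_8 = 0·4 + 4·16 + 14·8 = 6
a_9 = 0·6 + 4·4 + 14·16 = 2
a_10 = 0·2 + 4·6 + 14·4 = 12
a_11 = 0·12 + 4·2 + 14·6 = 7
a_12 = 0·7 + 4·12 + 14·2 = 8
a_13 = 0·8 + 4·7 + 14·12 = 9
a_14 = 0·9 + 4·8 + 14·7 = 11
a_15 = 0·11 + 4·9 + 14·8 = 12
a_16 = 0·12 + 4·11 + 14·9 = 0
a_17 = 0·0 + 4·12 + 14·11 = 15
a_18 = 0·15 + 4·0 + 14·12 = 15
(a_16, a_17, a_18) = (0, 15, 15) = (a_0, a_1, a_2), so the sequence has period 16.
147 ≡ 3 (mod 16), hence a_147 = a_3 = 9.

9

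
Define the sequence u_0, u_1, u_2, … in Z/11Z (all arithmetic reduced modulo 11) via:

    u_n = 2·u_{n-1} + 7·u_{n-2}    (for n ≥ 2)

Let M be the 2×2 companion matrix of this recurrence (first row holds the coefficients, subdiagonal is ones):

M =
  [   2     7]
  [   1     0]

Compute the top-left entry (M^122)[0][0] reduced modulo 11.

(M^122)[0][0] is the top entry after applying M 122 times to the unit state (1, 0). Equivalently it is h_{123} for the auxiliary sequence (h_n) obeying the same recurrence with h_1 = 1 and h_i = 0 for 0 ≤ i < 1:
h_2 = 2·1 + 7·0 = 2
h_3 = 2·2 + 7·1 = 0
h_4 = 2·0 + 7·2 = 3
h_5 = 2·3 + 7·0 = 6
h_6 = 2·6 + 7·3 = 0
h_7 = 2·0 + 7·6 = 9
h_8 = 2·9 + 7·0 = 7
h_9 = 2·7 + 7·9 = 0
h_10 = 2·0 + 7·7 = 5
h_11 = 2·5 + 7·0 = 10
h_12 = 2·10 + 7·5 = 0
h_13 = 2·0 + 7·10 = 4
h_14 = 2·4 + 7·0 = 8
h_15 = 2·8 + 7·4 = 0
h_16 = 2·0 + 7·8 = 1
(h_15, h_16) = (0, 1) = (h_0, h_1), so the sequence has period 15.
123 ≡ 3 (mod 15), hence h_123 = h_3 = 0.

0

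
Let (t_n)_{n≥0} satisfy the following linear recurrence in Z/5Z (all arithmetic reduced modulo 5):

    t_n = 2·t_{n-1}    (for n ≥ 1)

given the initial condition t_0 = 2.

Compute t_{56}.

2

t_1 = 2·2 = 4
t_2 = 2·4 = 3
t_3 = 2·3 = 1
t_4 = 2·1 = 2
(t_4) = (2) = (t_0), so the sequence has period 4.
56 ≡ 0 (mod 4), hence t_56 = t_0 = 2.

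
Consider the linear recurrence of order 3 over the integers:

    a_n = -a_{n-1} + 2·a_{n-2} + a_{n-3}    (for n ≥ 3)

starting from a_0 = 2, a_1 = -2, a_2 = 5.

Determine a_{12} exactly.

1562

a_3 = -1·5 + 2·-2 + 1·2 = -7
a_4 = -1·-7 + 2·5 + 1·-2 = 15
a_5 = -1·15 + 2·-7 + 1·5 = -24
a_6 = -1·-24 + 2·15 + 1·-7 = 47
a_7 = -1·47 + 2·-24 + 1·15 = -80
a_8 = -1·-80 + 2·47 + 1·-24 = 150
a_9 = -1·150 + 2·-80 + 1·47 = -263
a_10 = -1·-263 + 2·150 + 1·-80 = 483
a_11 = -1·483 + 2·-263 + 1·150 = -859
a_12 = -1·-859 + 2·483 + 1·-263 = 1562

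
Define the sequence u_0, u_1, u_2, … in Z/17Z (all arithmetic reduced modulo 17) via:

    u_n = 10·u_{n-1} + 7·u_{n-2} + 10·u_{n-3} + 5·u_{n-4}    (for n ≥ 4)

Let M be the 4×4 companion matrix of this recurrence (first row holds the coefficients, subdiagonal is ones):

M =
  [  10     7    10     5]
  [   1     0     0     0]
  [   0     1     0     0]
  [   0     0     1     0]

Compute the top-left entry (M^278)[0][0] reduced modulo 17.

(M^278)[0][0] is the top entry after applying M 278 times to the unit state (1, 0, 0, 0). Equivalently it is h_{281} for the auxiliary sequence (h_n) obeying the same recurrence with h_3 = 1 and h_i = 0 for 0 ≤ i < 3:
h_4 = 10·1 + 7·0 + 10·0 + 5·0 = 10
h_5 = 10·10 + 7·1 + 10·0 + 5·0 = 5
h_6 = 10·5 + 7·10 + 10·1 + 5·0 = 11
h_7 = 10·11 + 7·5 + 10·10 + 5·1 = 12
h_8 = 10·12 + 7·11 + 10·5 + 5·10 = 8
h_9 = 10·8 + 7·12 + 10·11 + 5·5 = 10
Continuing the recurrence:
  h_10 = 8;  h_11 = 1;  h_12 = 2;  h_13 = 4;  h_14 = 2;  h_15 = 5
  h_16 = 12;  h_17 = 8;  h_18 = 3;  h_19 = 10;  h_20 = 6;  h_21 = 13
  h_22 = 15;  h_23 = 11;  h_24 = 1;  h_25 = 13;  h_26 = 16;  h_27 = 10
  h_28 = 7;  h_29 = 8;  h_30 = 3;  h_31 = 2;  h_32 = 3;  h_33 = 12
  h_34 = 6;  h_35 = 14;  h_36 = 11;  h_37 = 5;  h_38 = 8;  h_39 = 6
  h_40 = 0;  h_41 = 11;  h_42 = 6;  h_43 = 14;  h_44 = 3;  h_45 = 5
  h_46 = 3;  h_47 = 12;  h_48 = 2;  h_49 = 6;  h_50 = 5;  h_51 = 2
  h_52 = 6;  h_53 = 1;  h_54 = 12;  h_55 = 10;  h_56 = 3;  h_57 = 4
  h_58 = 0;  h_59 = 6;  h_60 = 13;  h_61 = 5;  h_62 = 14;  h_63 = 12
  h_64 = 10;  h_65 = 9;  h_66 = 10;  h_67 = 0;  h_68 = 6;  h_69 = 1
  h_70 = 0;  h_71 = 16;  h_72 = 13;  h_73 = 9;  h_74 = 1;  h_75 = 11
  h_76 = 0;  h_77 = 13;  h_78 = 7;  h_79 = 12;  h_80 = 10;  h_81 = 13
  h_82 = 15;  h_83 = 10;  h_84 = 11;  h_85 = 4;  h_86 = 3;  h_87 = 14
  h_88 = 1;  h_89 = 5;  h_90 = 8;  h_91 = 8;  h_92 = 4;  h_93 = 14
  h_94 = 16;  h_95 = 15;  h_96 = 14;  h_97 = 16;  h_98 = 12;  h_99 = 5
  h_100 = 7;  h_101 = 16;  h_102 = 13;  h_103 = 14;  h_104 = 1;  h_105 = 12
  h_106 = 9;  h_107 = 16;  h_108 = 8;  h_109 = 2;  h_110 = 9;  h_111 = 9
  h_112 = 9;  h_113 = 15;  h_114 = 8;  h_115 = 14;  h_116 = 0;  h_117 = 15
  h_118 = 7;  h_119 = 7;  h_120 = 14;  h_121 = 11;  h_122 = 7;  h_123 = 16
  h_124 = 15;  h_125 = 13;  h_126 = 5;  h_127 = 14;  h_128 = 6;  h_129 = 1
  h_130 = 13;  h_131 = 12;  h_132 = 13;  h_133 = 9;  h_134 = 9;  h_135 = 3
  h_136 = 10;  h_137 = 1;  h_138 = 2;  h_139 = 6;  h_140 = 15;  h_141 = 13
  h_142 = 16;  h_143 = 6;  h_144 = 3;  h_145 = 8;  h_146 = 3;  h_147 = 10
  h_148 = 12;  h_149 = 5;  h_150 = 11;  h_151 = 9;  h_152 = 5;  h_153 = 10
  h_154 = 8;  h_155 = 7;  h_156 = 13;  h_157 = 3;  h_158 = 10;  h_159 = 14
  h_160 = 16;  h_161 = 16;  h_162 = 3;  h_163 = 15;  h_164 = 3;  h_165 = 7
  h_166 = 1;  h_167 = 11;  h_168 = 15;  h_169 = 0;  h_170 = 16;  h_171 = 8
  h_172 = 12;  h_173 = 13;  h_174 = 0;  h_175 = 13;  h_176 = 14;  h_177 = 7
  h_178 = 9;  h_179 = 4;  h_180 = 5;  h_181 = 16;  h_182 = 8;  h_183 = 7
  h_184 = 5;  h_185 = 4;  h_186 = 15;  h_187 = 8;  h_188 = 12;  h_189 = 6
  h_190 = 10;  h_191 = 13;  h_192 = 14;  h_193 = 4;  h_194 = 12;  h_195 = 13
  h_196 = 1;  h_197 = 3;  h_198 = 6;  h_199 = 3;  h_200 = 5;  h_201 = 10
  h_202 = 8;  h_203 = 11;  h_204 = 2;  h_205 = 6;  h_206 = 3;  h_207 = 11
  h_208 = 14;  h_209 = 5;  h_210 = 1;  h_211 = 2;  h_212 = 11;  h_213 = 6
  h_214 = 9;  h_215 = 14;  h_216 = 12;  h_217 = 15;  h_218 = 11;  h_219 = 14
  h_220 = 2;  h_221 = 14;  h_222 = 9;  h_223 = 6;  h_224 = 1;  h_225 = 8
  h_226 = 5;  h_227 = 10;  h_228 = 16;  h_229 = 14;  h_230 = 3;  h_231 = 15
  h_232 = 0;  h_233 = 1;  h_234 = 5;  h_235 = 13;  h_236 = 5;  h_237 = 9
  h_238 = 8;  h_239 = 3;  h_240 = 14;  h_241 = 14;  h_242 = 2;  h_243 = 1
  h_244 = 13;  h_245 = 6;  h_246 = 1;  h_247 = 0;  h_248 = 13;  h_249 = 0
  h_250 = 11;  h_251 = 2;  h_252 = 9;  h_253 = 10;  h_254 = 0;  h_255 = 0
  h_256 = 9;  h_257 = 4;  h_258 = 1;  h_259 = 9;  h_260 = 12;  h_261 = 9
  h_262 = 14;  h_263 = 11;  h_264 = 1;  h_265 = 0;  h_266 = 0;  h_267 = 14
  h_268 = 9;  h_269 = 1;  h_270 = 9;  h_271 = 2;  h_272 = 2;  h_273 = 10
  h_274 = 9;  h_275 = 3;  h_276 = 16;  h_277 = 15;  h_278 = 14;  h_279 = 12
h_280 = 10·12 + 7·14 + 10·15 + 5·16 = 6
h_281 = 10·6 + 7·12 + 10·14 + 5·15 = 2

2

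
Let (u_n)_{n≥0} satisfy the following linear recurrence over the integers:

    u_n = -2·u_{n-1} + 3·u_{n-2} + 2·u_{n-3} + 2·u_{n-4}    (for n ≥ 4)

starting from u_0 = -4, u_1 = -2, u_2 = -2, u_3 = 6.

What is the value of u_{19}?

203952686

u_4 = -2·6 + 3·-2 + 2·-2 + 2·-4 = -30
u_5 = -2·-30 + 3·6 + 2·-2 + 2·-2 = 70
u_6 = -2·70 + 3·-30 + 2·6 + 2·-2 = -222
u_7 = -2·-222 + 3·70 + 2·-30 + 2·6 = 606
u_8 = -2·606 + 3·-222 + 2·70 + 2·-30 = -1798
u_9 = -2·-1798 + 3·606 + 2·-222 + 2·70 = 5110
u_10 = -2·5110 + 3·-1798 + 2·606 + 2·-222 = -14846
u_11 = -2·-14846 + 3·5110 + 2·-1798 + 2·606 = 42638
u_12 = -2·42638 + 3·-14846 + 2·5110 + 2·-1798 = -123190
u_13 = -2·-123190 + 3·42638 + 2·-14846 + 2·5110 = 354822
u_14 = -2·354822 + 3·-123190 + 2·42638 + 2·-14846 = -1023630
u_15 = -2·-1023630 + 3·354822 + 2·-123190 + 2·42638 = 2950622
u_16 = -2·2950622 + 3·-1023630 + 2·354822 + 2·-123190 = -8508870
u_17 = -2·-8508870 + 3·2950622 + 2·-1023630 + 2·354822 = 24531990
u_18 = -2·24531990 + 3·-8508870 + 2·2950622 + 2·-1023630 = -70736606
u_19 = -2·-70736606 + 3·24531990 + 2·-8508870 + 2·2950622 = 203952686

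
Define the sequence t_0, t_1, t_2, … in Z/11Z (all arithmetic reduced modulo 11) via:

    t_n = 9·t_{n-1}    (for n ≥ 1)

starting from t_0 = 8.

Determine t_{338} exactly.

t_1 = 9·8 = 6
t_2 = 9·6 = 10
t_3 = 9·10 = 2
t_4 = 9·2 = 7
t_5 = 9·7 = 8
(t_5) = (8) = (t_0), so the sequence has period 5.
338 ≡ 3 (mod 5), hence t_338 = t_3 = 2.

2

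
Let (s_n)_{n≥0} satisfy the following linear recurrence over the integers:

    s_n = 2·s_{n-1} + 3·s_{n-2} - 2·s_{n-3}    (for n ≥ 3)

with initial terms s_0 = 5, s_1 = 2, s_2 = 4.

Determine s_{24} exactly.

s_3 = 2·4 + 3·2 + -2·5 = 4
s_4 = 2·4 + 3·4 + -2·2 = 16
s_5 = 2·16 + 3·4 + -2·4 = 36
s_6 = 2·36 + 3·16 + -2·4 = 112
s_7 = 2·112 + 3·36 + -2·16 = 300
s_8 = 2·300 + 3·112 + -2·36 = 864
s_9 = 2·864 + 3·300 + -2·112 = 2404
s_10 = 2·2404 + 3·864 + -2·300 = 6800
s_11 = 2·6800 + 3·2404 + -2·864 = 19084
s_12 = 2·19084 + 3·6800 + -2·2404 = 53760
s_13 = 2·53760 + 3·19084 + -2·6800 = 151172
s_14 = 2·151172 + 3·53760 + -2·19084 = 425456
s_15 = 2·425456 + 3·151172 + -2·53760 = 1196908
s_16 = 2·1196908 + 3·425456 + -2·151172 = 3367840
s_17 = 2·3367840 + 3·1196908 + -2·425456 = 9475492
s_18 = 2·9475492 + 3·3367840 + -2·1196908 = 26660688
s_19 = 2·26660688 + 3·9475492 + -2·3367840 = 75012172
s_20 = 2·75012172 + 3·26660688 + -2·9475492 = 211055424
s_21 = 2·211055424 + 3·75012172 + -2·26660688 = 593825988
s_22 = 2·593825988 + 3·211055424 + -2·75012172 = 1670793904
s_23 = 2·1670793904 + 3·593825988 + -2·211055424 = 4700954924
s_24 = 2·4700954924 + 3·1670793904 + -2·593825988 = 13226639584

13226639584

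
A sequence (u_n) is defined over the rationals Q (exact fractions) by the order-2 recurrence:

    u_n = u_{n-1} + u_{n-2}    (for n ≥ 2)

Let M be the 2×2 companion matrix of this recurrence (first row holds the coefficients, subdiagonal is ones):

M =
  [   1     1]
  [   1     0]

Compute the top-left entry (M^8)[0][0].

(M^8)[0][0] is the top entry after applying M 8 times to the unit state (1, 0). Equivalently it is h_{9} for the auxiliary sequence (h_n) obeying the same recurrence with h_1 = 1 and h_i = 0 for 0 ≤ i < 1:
h_2 = 1·1 + 1·0 = 1
h_3 = 1·1 + 1·1 = 2
h_4 = 1·2 + 1·1 = 3
h_5 = 1·3 + 1·2 = 5
h_6 = 1·5 + 1·3 = 8
h_7 = 1·8 + 1·5 = 13
h_8 = 1·13 + 1·8 = 21
h_9 = 1·21 + 1·13 = 34

34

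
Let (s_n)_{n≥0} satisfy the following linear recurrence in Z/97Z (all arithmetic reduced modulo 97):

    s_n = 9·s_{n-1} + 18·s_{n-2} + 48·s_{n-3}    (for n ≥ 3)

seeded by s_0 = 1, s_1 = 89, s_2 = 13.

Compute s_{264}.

41

s_3 = 9·13 + 18·89 + 48·1 = 21
s_4 = 9·21 + 18·13 + 48·89 = 39
s_5 = 9·39 + 18·21 + 48·13 = 92
s_6 = 9·92 + 18·39 + 48·21 = 16
s_7 = 9·16 + 18·92 + 48·39 = 83
s_8 = 9·83 + 18·16 + 48·92 = 19
Continuing the recurrence:
  s_9 = 8;  s_10 = 33;  s_11 = 92;  s_12 = 60;  s_13 = 94;  s_14 = 37
  s_15 = 55;  s_16 = 47;  s_17 = 85;  s_18 = 80;  s_19 = 44;  s_20 = 96
  s_21 = 64;  s_22 = 51;  s_23 = 11;  s_24 = 15;  s_25 = 65;  s_26 = 25
  s_27 = 78;  s_28 = 4;  s_29 = 21;  s_30 = 28;  s_31 = 46;  s_32 = 83
  s_33 = 9;  s_34 = 0;  s_35 = 72;  s_36 = 13;  s_37 = 55;  s_38 = 14
  s_39 = 91;  s_40 = 25;  s_41 = 13;  s_42 = 85;  s_43 = 65;  s_44 = 23
  s_45 = 25;  s_46 = 73;  s_47 = 77;  s_48 = 6;  s_49 = 94;  s_50 = 91
  s_51 = 83;  s_52 = 10;  s_53 = 35;  s_54 = 17;  s_55 = 2;  s_56 = 64
  s_57 = 70;  s_58 = 35;  s_59 = 88;  s_60 = 29;  s_61 = 33;  s_62 = 96
  s_63 = 37;  s_64 = 56;  s_65 = 55;  s_66 = 78;  s_67 = 15;  s_68 = 8
  s_69 = 12;  s_70 = 2;  s_71 = 36;  s_72 = 63;  s_73 = 50;  s_74 = 14
  s_75 = 73;  s_76 = 11;  s_77 = 48;  s_78 = 60;  s_79 = 89;  s_80 = 14
  s_81 = 49;  s_82 = 18;  s_83 = 67;  s_84 = 78;  s_85 = 56;  s_86 = 80
  s_87 = 40;  s_88 = 26;  s_89 = 41;  s_90 = 41;  s_91 = 27;  s_92 = 39
  s_93 = 89;  s_94 = 83;  s_95 = 50;  s_96 = 8;  s_97 = 9;  s_98 = 6
  s_99 = 18;  s_100 = 23;  s_101 = 43;  s_102 = 16;  s_103 = 82;  s_104 = 83
  s_105 = 81;  s_106 = 48;  s_107 = 54;  s_108 = 0;  s_109 = 75;  s_110 = 66
  s_111 = 4;  s_112 = 71;  s_113 = 96;  s_114 = 6;  s_115 = 49;  s_116 = 16
  s_117 = 53;  s_118 = 13;  s_119 = 93;  s_120 = 26;  s_121 = 10;  s_122 = 75
  s_123 = 66;  s_124 = 96;  s_125 = 26;  s_126 = 86;  s_127 = 30;  s_128 = 59
  s_129 = 58;  s_130 = 17;  s_131 = 52;  s_132 = 66;  s_133 = 18;  s_134 = 63
  s_135 = 82;  s_136 = 20;  s_137 = 24;  s_138 = 50;  s_139 = 96;  s_140 = 6
  s_141 = 11;  s_142 = 62;  s_143 = 74;  s_144 = 79;  s_145 = 72;  s_146 = 93
  s_147 = 8;  s_148 = 61;  s_149 = 16;  s_150 = 74;  s_151 = 2;  s_152 = 81
  s_153 = 49;  s_154 = 55;  s_155 = 27;  s_156 = 93;  s_157 = 83;  s_158 = 31
  s_159 = 29;  s_160 = 50;  s_161 = 35;  s_162 = 85;  s_163 = 12;  s_164 = 20
  s_165 = 14;  s_166 = 92;  s_167 = 3;  s_168 = 27;  s_169 = 57;  s_170 = 76
  s_171 = 96;  s_172 = 21;  s_173 = 36;  s_174 = 72;  s_175 = 73;  s_176 = 92
  s_177 = 69;  s_178 = 58;  s_179 = 69;  s_180 = 30;  s_181 = 28;  s_182 = 30
  s_183 = 80;  s_184 = 82;  s_185 = 29;  s_186 = 48;  s_187 = 40;  s_188 = 94
  s_189 = 87;  s_190 = 30;  s_191 = 43;  s_192 = 59;  s_193 = 29;  s_194 = 89
  s_195 = 81;  s_196 = 37;  s_197 = 49;  s_198 = 48;  s_199 = 83;  s_200 = 83
  s_201 = 83;  s_202 = 17;  s_203 = 5;  s_204 = 67;  s_205 = 54;  s_206 = 89
  s_207 = 42;  s_208 = 13;  s_209 = 4;  s_210 = 55;  s_211 = 27;  s_212 = 67
  s_213 = 43;  s_214 = 76;  s_215 = 18;  s_216 = 5;  s_217 = 40;  s_218 = 53
  s_219 = 79;  s_220 = 93;  s_221 = 50;  s_222 = 96;  s_223 = 20;  s_224 = 40
  s_225 = 90;  s_226 = 65;  s_227 = 51;  s_228 = 32;  s_229 = 58;  s_230 = 54
  s_231 = 59;  s_232 = 19;  s_233 = 42;  s_234 = 60;  s_235 = 74;  s_236 = 76
  s_237 = 46;  s_238 = 96;  s_239 = 5;  s_240 = 4;  s_241 = 78;  s_242 = 44
  s_243 = 52;  s_244 = 57;  s_245 = 69;  s_246 = 69;  s_247 = 40;  s_248 = 64
  s_249 = 49;  s_250 = 21;  s_251 = 69;  s_252 = 53;  s_253 = 11;  s_254 = 0
  s_255 = 26;  s_256 = 83;  s_257 = 51;  s_258 = 0;  s_259 = 52;  s_260 = 6
  s_261 = 20;  s_262 = 68
s_263 = 9·68 + 18·20 + 48·6 = 96
s_264 = 9·96 + 18·68 + 48·20 = 41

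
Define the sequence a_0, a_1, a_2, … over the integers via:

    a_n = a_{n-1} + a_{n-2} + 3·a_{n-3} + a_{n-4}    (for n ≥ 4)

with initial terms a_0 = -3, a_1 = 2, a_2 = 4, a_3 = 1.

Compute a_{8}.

201

a_4 = 1·1 + 1·4 + 3·2 + 1·-3 = 8
a_5 = 1·8 + 1·1 + 3·4 + 1·2 = 23
a_6 = 1·23 + 1·8 + 3·1 + 1·4 = 38
a_7 = 1·38 + 1·23 + 3·8 + 1·1 = 86
a_8 = 1·86 + 1·38 + 3·23 + 1·8 = 201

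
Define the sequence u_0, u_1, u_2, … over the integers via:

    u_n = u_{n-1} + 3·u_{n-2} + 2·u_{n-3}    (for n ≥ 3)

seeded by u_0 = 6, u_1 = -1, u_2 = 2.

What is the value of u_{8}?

u_3 = 1·2 + 3·-1 + 2·6 = 11
u_4 = 1·11 + 3·2 + 2·-1 = 15
u_5 = 1·15 + 3·11 + 2·2 = 52
u_6 = 1·52 + 3·15 + 2·11 = 119
u_7 = 1·119 + 3·52 + 2·15 = 305
u_8 = 1·305 + 3·119 + 2·52 = 766

766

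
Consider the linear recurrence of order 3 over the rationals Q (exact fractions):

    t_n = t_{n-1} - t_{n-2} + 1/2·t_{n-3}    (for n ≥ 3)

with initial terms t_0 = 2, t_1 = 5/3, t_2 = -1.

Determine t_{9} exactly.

t_3 = 1·-1 + -1·5/3 + 1/2·2 = -5/3
t_4 = 1·-5/3 + -1·-1 + 1/2·5/3 = 1/6
t_5 = 1·1/6 + -1·-5/3 + 1/2·-1 = 4/3
t_6 = 1·4/3 + -1·1/6 + 1/2·-5/3 = 1/3
t_7 = 1·1/3 + -1·4/3 + 1/2·1/6 = -11/12
t_8 = 1·-11/12 + -1·1/3 + 1/2·4/3 = -7/12
t_9 = 1·-7/12 + -1·-11/12 + 1/2·1/3 = 1/2

1/2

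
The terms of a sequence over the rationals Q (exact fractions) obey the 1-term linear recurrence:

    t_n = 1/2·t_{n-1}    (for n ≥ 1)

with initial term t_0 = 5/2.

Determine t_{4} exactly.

5/32

t_1 = 1/2·5/2 = 5/4
t_2 = 1/2·5/4 = 5/8
t_3 = 1/2·5/8 = 5/16
t_4 = 1/2·5/16 = 5/32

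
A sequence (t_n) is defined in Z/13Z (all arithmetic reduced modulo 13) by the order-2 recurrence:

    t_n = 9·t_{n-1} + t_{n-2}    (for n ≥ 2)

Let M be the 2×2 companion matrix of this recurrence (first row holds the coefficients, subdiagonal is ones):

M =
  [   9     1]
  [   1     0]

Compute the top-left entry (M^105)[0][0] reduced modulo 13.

(M^105)[0][0] is the top entry after applying M 105 times to the unit state (1, 0). Equivalently it is h_{106} for the auxiliary sequence (h_n) obeying the same recurrence with h_1 = 1 and h_i = 0 for 0 ≤ i < 1:
h_2 = 9·1 + 1·0 = 9
h_3 = 9·9 + 1·1 = 4
h_4 = 9·4 + 1·9 = 6
h_5 = 9·6 + 1·4 = 6
h_6 = 9·6 + 1·6 = 8
h_7 = 9·8 + 1·6 = 0
h_8 = 9·0 + 1·8 = 8
h_9 = 9·8 + 1·0 = 7
h_10 = 9·7 + 1·8 = 6
h_11 = 9·6 + 1·7 = 9
h_12 = 9·9 + 1·6 = 9
h_13 = 9·9 + 1·9 = 12
h_14 = 9·12 + 1·9 = 0
h_15 = 9·0 + 1·12 = 12
h_16 = 9·12 + 1·0 = 4
h_17 = 9·4 + 1·12 = 9
h_18 = 9·9 + 1·4 = 7
h_19 = 9·7 + 1·9 = 7
h_20 = 9·7 + 1·7 = 5
h_21 = 9·5 + 1·7 = 0
h_22 = 9·0 + 1·5 = 5
h_23 = 9·5 + 1·0 = 6
h_24 = 9·6 + 1·5 = 7
h_25 = 9·7 + 1·6 = 4
h_26 = 9·4 + 1·7 = 4
h_27 = 9·4 + 1·4 = 1
h_28 = 9·1 + 1·4 = 0
h_29 = 9·0 + 1·1 = 1
(h_28, h_29) = (0, 1) = (h_0, h_1), so the sequence has period 28.
106 ≡ 22 (mod 28), hence h_106 = h_22 = 5.

5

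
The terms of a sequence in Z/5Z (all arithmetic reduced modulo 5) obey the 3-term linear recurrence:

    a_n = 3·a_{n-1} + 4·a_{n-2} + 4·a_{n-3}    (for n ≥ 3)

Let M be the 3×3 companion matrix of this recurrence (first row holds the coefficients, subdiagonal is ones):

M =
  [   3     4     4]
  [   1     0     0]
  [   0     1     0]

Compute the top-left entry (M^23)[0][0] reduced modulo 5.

(M^23)[0][0] is the top entry after applying M 23 times to the unit state (1, 0, 0). Equivalently it is h_{25} for the auxiliary sequence (h_n) obeying the same recurrence with h_2 = 1 and h_i = 0 for 0 ≤ i < 2:
h_3 = 3·1 + 4·0 + 4·0 = 3
h_4 = 3·3 + 4·1 + 4·0 = 3
h_5 = 3·3 + 4·3 + 4·1 = 0
h_6 = 3·0 + 4·3 + 4·3 = 4
h_7 = 3·4 + 4·0 + 4·3 = 4
h_8 = 3·4 + 4·4 + 4·0 = 3
h_9 = 3·3 + 4·4 + 4·4 = 1
h_10 = 3·1 + 4·3 + 4·4 = 1
h_11 = 3·1 + 4·1 + 4·3 = 4
h_12 = 3·4 + 4·1 + 4·1 = 0
h_13 = 3·0 + 4·4 + 4·1 = 0
h_14 = 3·0 + 4·0 + 4·4 = 1
h_15 = 3·1 + 4·0 + 4·0 = 3
h_16 = 3·3 + 4·1 + 4·0 = 3
h_17 = 3·3 + 4·3 + 4·1 = 0
h_18 = 3·0 + 4·3 + 4·3 = 4
h_19 = 3·4 + 4·0 + 4·3 = 4
h_20 = 3·4 + 4·4 + 4·0 = 3
h_21 = 3·3 + 4·4 + 4·4 = 1
h_22 = 3·1 + 4·3 + 4·4 = 1
h_23 = 3·1 + 4·1 + 4·3 = 4
h_24 = 3·4 + 4·1 + 4·1 = 0
h_25 = 3·0 + 4·4 + 4·1 = 0

0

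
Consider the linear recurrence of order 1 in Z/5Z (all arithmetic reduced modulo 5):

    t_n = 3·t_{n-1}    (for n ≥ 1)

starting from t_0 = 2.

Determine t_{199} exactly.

t_1 = 3·2 = 1
t_2 = 3·1 = 3
t_3 = 3·3 = 4
t_4 = 3·4 = 2
(t_4) = (2) = (t_0), so the sequence has period 4.
199 ≡ 3 (mod 4), hence t_199 = t_3 = 4.

4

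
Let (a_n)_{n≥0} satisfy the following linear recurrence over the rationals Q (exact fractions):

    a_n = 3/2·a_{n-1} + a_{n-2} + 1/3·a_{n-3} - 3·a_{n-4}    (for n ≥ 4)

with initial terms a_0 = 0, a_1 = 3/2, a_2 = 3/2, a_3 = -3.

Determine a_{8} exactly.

a_4 = 3/2·-3 + 1·3/2 + 1/3·3/2 + -3·0 = -5/2
a_5 = 3/2·-5/2 + 1·-3 + 1/3·3/2 + -3·3/2 = -43/4
a_6 = 3/2·-43/4 + 1·-5/2 + 1/3·-3 + -3·3/2 = -193/8
a_7 = 3/2·-193/8 + 1·-43/4 + 1/3·-5/2 + -3·-3 = -1861/48
a_8 = 3/2·-1861/48 + 1·-193/8 + 1/3·-43/4 + -3·-5/2 = -7523/96

-7523/96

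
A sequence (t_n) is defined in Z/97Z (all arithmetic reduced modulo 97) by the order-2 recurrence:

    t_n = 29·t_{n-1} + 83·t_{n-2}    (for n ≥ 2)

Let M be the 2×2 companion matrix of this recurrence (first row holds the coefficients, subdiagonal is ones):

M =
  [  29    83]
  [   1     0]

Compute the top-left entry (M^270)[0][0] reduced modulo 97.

8

(M^270)[0][0] is the top entry after applying M 270 times to the unit state (1, 0). Equivalently it is h_{271} for the auxiliary sequence (h_n) obeying the same recurrence with h_1 = 1 and h_i = 0 for 0 ≤ i < 1:
h_2 = 29·1 + 83·0 = 29
h_3 = 29·29 + 83·1 = 51
h_4 = 29·51 + 83·29 = 6
h_5 = 29·6 + 83·51 = 42
h_6 = 29·42 + 83·6 = 67
h_7 = 29·67 + 83·42 = 94
h_8 = 29·94 + 83·67 = 42
h_9 = 29·42 + 83·94 = 96
h_10 = 29·96 + 83·42 = 62
h_11 = 29·62 + 83·96 = 66
h_12 = 29·66 + 83·62 = 76
h_13 = 29·76 + 83·66 = 19
h_14 = 29·19 + 83·76 = 69
h_15 = 29·69 + 83·19 = 86
h_16 = 29·86 + 83·69 = 73
h_17 = 29·73 + 83·86 = 40
h_18 = 29·40 + 83·73 = 41
h_19 = 29·41 + 83·40 = 47
h_20 = 29·47 + 83·41 = 13
h_21 = 29·13 + 83·47 = 10
h_22 = 29·10 + 83·13 = 11
h_23 = 29·11 + 83·10 = 82
h_24 = 29·82 + 83·11 = 90
h_25 = 29·90 + 83·82 = 7
h_26 = 29·7 + 83·90 = 10
h_27 = 29·10 + 83·7 = 95
h_28 = 29·95 + 83·10 = 93
h_29 = 29·93 + 83·95 = 9
h_30 = 29·9 + 83·93 = 26
h_31 = 29·26 + 83·9 = 46
h_32 = 29·46 + 83·26 = 0
h_33 = 29·0 + 83·46 = 35
h_34 = 29·35 + 83·0 = 45
h_35 = 29·45 + 83·35 = 39
h_36 = 29·39 + 83·45 = 16
h_37 = 29·16 + 83·39 = 15
h_38 = 29·15 + 83·16 = 17
h_39 = 29·17 + 83·15 = 89
h_40 = 29·89 + 83·17 = 15
h_41 = 29·15 + 83·89 = 62
h_42 = 29·62 + 83·15 = 36
h_43 = 29·36 + 83·62 = 79
h_44 = 29·79 + 83·36 = 41
h_45 = 29·41 + 83·79 = 83
h_46 = 29·83 + 83·41 = 87
h_47 = 29·87 + 83·83 = 3
h_48 = 29·3 + 83·87 = 33
h_49 = 29·33 + 83·3 = 42
h_50 = 29·42 + 83·33 = 77
h_51 = 29·77 + 83·42 = 93
h_52 = 29·93 + 83·77 = 67
h_53 = 29·67 + 83·93 = 59
h_54 = 29·59 + 83·67 = 94
h_55 = 29·94 + 83·59 = 57
h_56 = 29·57 + 83·94 = 46
h_57 = 29·46 + 83·57 = 51
h_58 = 29·51 + 83·46 = 59
h_59 = 29·59 + 83·51 = 27
h_60 = 29·27 + 83·59 = 54
h_61 = 29·54 + 83·27 = 24
h_62 = 29·24 + 83·54 = 37
h_63 = 29·37 + 83·24 = 58
h_64 = 29·58 + 83·37 = 0
h_65 = 29·0 + 83·58 = 61
h_66 = 29·61 + 83·0 = 23
h_67 = 29·23 + 83·61 = 7
h_68 = 29·7 + 83·23 = 75
h_69 = 29·75 + 83·7 = 40
h_70 = 29·40 + 83·75 = 13
h_71 = 29·13 + 83·40 = 11
h_72 = 29·11 + 83·13 = 40
h_73 = 29·40 + 83·11 = 36
h_74 = 29·36 + 83·40 = 96
h_75 = 29·96 + 83·36 = 49
h_76 = 29·49 + 83·96 = 77
h_77 = 29·77 + 83·49 = 92
h_78 = 29·92 + 83·77 = 38
h_79 = 29·38 + 83·92 = 8
h_80 = 29·8 + 83·38 = 88
h_81 = 29·88 + 83·8 = 15
h_82 = 29·15 + 83·88 = 76
h_83 = 29·76 + 83·15 = 54
h_84 = 29·54 + 83·76 = 17
h_85 = 29·17 + 83·54 = 28
h_86 = 29·28 + 83·17 = 89
h_87 = 29·89 + 83·28 = 55
h_88 = 29·55 + 83·89 = 58
h_89 = 29·58 + 83·55 = 39
h_90 = 29·39 + 83·58 = 28
h_91 = 29·28 + 83·39 = 72
h_92 = 29·72 + 83·28 = 47
h_93 = 29·47 + 83·72 = 64
h_94 = 29·64 + 83·47 = 34
h_95 = 29·34 + 83·64 = 90
h_96 = 29·90 + 83·34 = 0
h_97 = 29·0 + 83·90 = 1
(h_96, h_97) = (0, 1) = (h_0, h_1), so the sequence has period 96.
271 ≡ 79 (mod 96), hence h_271 = h_79 = 8.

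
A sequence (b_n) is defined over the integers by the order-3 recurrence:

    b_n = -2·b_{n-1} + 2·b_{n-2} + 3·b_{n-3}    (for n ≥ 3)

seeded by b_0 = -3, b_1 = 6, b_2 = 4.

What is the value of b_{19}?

-9900618

b_3 = -2·4 + 2·6 + 3·-3 = -5
b_4 = -2·-5 + 2·4 + 3·6 = 36
b_5 = -2·36 + 2·-5 + 3·4 = -70
b_6 = -2·-70 + 2·36 + 3·-5 = 197
b_7 = -2·197 + 2·-70 + 3·36 = -426
b_8 = -2·-426 + 2·197 + 3·-70 = 1036
b_9 = -2·1036 + 2·-426 + 3·197 = -2333
b_10 = -2·-2333 + 2·1036 + 3·-426 = 5460
b_11 = -2·5460 + 2·-2333 + 3·1036 = -12478
b_12 = -2·-12478 + 2·5460 + 3·-2333 = 28877
b_13 = -2·28877 + 2·-12478 + 3·5460 = -66330
b_14 = -2·-66330 + 2·28877 + 3·-12478 = 152980
b_15 = -2·152980 + 2·-66330 + 3·28877 = -351989
b_16 = -2·-351989 + 2·152980 + 3·-66330 = 810948
b_17 = -2·810948 + 2·-351989 + 3·152980 = -1866934
b_18 = -2·-1866934 + 2·810948 + 3·-351989 = 4299797
b_19 = -2·4299797 + 2·-1866934 + 3·810948 = -9900618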